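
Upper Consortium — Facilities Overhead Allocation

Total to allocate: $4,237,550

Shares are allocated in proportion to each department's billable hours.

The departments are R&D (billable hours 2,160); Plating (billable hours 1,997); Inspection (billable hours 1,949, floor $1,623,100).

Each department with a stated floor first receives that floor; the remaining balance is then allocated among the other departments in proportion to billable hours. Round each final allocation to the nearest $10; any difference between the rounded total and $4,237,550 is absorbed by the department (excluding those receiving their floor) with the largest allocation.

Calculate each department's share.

Guaranteed amounts: Inspection $1,623,100. Residual $2,614,450.
Residual split over remaining billable hours 4,157: R&D 1,358,482.56 → $1,358,480; Plating 1,255,967.44 → $1,255,970.

R&D: $1,358,480 · Plating: $1,255,970 · Inspection: $1,623,100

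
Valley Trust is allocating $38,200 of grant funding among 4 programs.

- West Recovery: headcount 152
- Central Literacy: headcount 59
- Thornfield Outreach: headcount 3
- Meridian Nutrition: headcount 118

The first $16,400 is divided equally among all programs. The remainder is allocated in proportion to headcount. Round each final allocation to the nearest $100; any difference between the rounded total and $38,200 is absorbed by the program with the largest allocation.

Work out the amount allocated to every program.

West Recovery: $14,100 · Central Literacy: $8,000 · Thornfield Outreach: $4,300 · Meridian Nutrition: $11,800

First tranche $16,400 split equally: $4,100 each.
Remainder $21,800 by headcount (total 332): West Recovery 9,980.72 → $10,000; Central Literacy 3,874.10 → $3,900; Thornfield Outreach 196.99 → $200; Meridian Nutrition 7,748.19 → $7,700.
Totals: West Recovery $4,100 + $10,000 = $14,100; Central Literacy $4,100 + $3,900 = $8,000; Thornfield Outreach $4,100 + $200 = $4,300; Meridian Nutrition $4,100 + $7,700 = $11,800.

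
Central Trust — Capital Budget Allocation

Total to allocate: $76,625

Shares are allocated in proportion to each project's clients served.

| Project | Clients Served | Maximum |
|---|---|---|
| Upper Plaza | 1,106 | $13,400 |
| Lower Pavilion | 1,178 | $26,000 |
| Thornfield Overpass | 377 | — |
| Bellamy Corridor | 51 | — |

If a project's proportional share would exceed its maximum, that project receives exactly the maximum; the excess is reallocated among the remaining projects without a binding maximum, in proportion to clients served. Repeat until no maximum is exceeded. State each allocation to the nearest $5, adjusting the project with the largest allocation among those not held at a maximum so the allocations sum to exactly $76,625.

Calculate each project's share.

Upper Plaza: $13,400 · Lower Pavilion: $26,000 · Thornfield Overpass: $32,790 · Bellamy Corridor: $4,435

Total clients served = 2,712.
Pro-rata shares before constraints: Upper Plaza 31,248.99; Lower Pavilion 33,283.28; Thornfield Overpass 10,651.78; Bellamy Corridor 1,440.96.
Capped: Upper Plaza ($13,400), Lower Pavilion ($26,000); balance $37,225 reallocated over remaining clients served 428.
Remaining shares: Thornfield Overpass 32,789.31 → $32,790; Bellamy Corridor 4,435.69 → $4,435.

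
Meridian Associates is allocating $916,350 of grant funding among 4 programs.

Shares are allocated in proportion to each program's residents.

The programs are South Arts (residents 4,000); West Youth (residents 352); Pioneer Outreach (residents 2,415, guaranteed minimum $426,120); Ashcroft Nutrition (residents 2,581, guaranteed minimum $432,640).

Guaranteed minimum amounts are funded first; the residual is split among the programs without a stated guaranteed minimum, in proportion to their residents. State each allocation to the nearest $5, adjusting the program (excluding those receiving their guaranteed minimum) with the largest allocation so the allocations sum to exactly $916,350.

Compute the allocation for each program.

South Arts: $52,930 | West Youth: $4,660 | Pioneer Outreach: $426,120 | Ashcroft Nutrition: $432,640

Fund the minimums — Pioneer Outreach $426,120; Ashcroft Nutrition $432,640. Balance $57,590.
Balance split over remaining residents 4,352: South Arts 52,931.99 → $52,930; West Youth 4,658.01 → $4,660.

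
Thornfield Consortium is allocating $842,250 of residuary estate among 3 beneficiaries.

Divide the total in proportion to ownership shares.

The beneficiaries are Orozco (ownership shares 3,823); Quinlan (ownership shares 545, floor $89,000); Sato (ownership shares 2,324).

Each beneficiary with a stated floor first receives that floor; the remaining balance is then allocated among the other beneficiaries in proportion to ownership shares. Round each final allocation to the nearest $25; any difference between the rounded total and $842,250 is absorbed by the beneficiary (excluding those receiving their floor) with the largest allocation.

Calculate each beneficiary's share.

Orozco: $468,475; Quinlan: $89,000; Sato: $284,775

Guaranteed amounts: Quinlan $89,000. Balance $753,250.
Balance split over remaining ownership shares 6,147: Orozco 468,468.32 → $468,475; Sato 284,781.68 → $284,775.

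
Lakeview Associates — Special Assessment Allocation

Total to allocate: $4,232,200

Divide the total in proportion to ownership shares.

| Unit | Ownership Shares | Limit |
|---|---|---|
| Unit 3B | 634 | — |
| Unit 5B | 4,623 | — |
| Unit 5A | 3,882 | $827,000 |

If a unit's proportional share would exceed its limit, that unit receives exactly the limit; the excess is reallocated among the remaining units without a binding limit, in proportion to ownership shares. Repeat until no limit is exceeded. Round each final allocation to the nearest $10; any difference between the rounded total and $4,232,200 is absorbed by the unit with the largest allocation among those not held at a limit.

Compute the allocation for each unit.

Unit 3B: $410,670 · Unit 5B: $2,994,530 · Unit 5A: $827,000

Sum of ownership shares: 9,139.
Proportional shares (ignoring caps): Unit 3B 293,600.48; Unit 5B 2,140,875.43; Unit 5A 1,797,724.08.
Held at cap: Unit 5A ($827,000); remaining pool $3,405,200 reallocated over remaining ownership shares 5,257.
Shares after redistribution: Unit 3B 410,670.88 → $410,670; Unit 5B 2,994,529.12 → $2,994,530.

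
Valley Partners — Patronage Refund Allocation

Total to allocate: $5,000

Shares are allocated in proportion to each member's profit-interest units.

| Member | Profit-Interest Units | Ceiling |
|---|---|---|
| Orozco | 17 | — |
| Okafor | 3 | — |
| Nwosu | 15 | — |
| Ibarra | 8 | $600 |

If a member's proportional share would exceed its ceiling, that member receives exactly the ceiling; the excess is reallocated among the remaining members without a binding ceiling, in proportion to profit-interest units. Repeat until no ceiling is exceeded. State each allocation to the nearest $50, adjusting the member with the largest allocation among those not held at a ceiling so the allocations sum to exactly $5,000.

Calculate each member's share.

Orozco: $2,100; Okafor: $400; Nwosu: $1,900; Ibarra: $600

Combined profit-interest units = 43.
Unconstrained shares: Orozco 1,976.74; Okafor 348.84; Nwosu 1,744.19; Ibarra 930.23.
Capped: Ibarra ($600); remaining pool $4,400 reallocated over remaining profit-interest units 35.
Redistributed shares: Orozco 2,137.14 → $2,150; Okafor 377.14 → $400; Nwosu 1,885.71 → $1,900.
Rounding difference −$50 applied to Orozco → $2,100.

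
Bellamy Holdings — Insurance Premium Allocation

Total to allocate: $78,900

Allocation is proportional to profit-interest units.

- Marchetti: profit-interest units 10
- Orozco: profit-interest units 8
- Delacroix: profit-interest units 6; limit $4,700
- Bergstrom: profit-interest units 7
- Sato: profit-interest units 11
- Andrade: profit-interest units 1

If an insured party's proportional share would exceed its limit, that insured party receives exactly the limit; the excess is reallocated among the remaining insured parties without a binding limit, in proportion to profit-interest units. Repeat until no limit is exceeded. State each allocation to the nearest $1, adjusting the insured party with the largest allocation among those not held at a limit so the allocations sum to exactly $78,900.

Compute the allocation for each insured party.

Combined profit-interest units = 43.
Proportional shares (ignoring caps): Marchetti 18,348.84; Orozco 14,679.07; Delacroix 11,009.30; Bergstrom 12,844.19; Sato 20,183.72; Andrade 1,834.88.
Capped: Delacroix ($4,700); residual $74,200 reallocated over remaining profit-interest units 37.
Remaining shares: Marchetti 20,054.05 → $20,054; Orozco 16,043.24 → $16,043; Bergstrom 14,037.84 → $14,038; Sato 22,059.46 → $22,059; Andrade 2,005.41 → $2,005.
Rounding difference +$1 applied to Sato → $22,060.

Marchetti: $20,054 · Orozco: $16,043 · Delacroix: $4,700 · Bergstrom: $14,038 · Sato: $22,060 · Andrade: $2,005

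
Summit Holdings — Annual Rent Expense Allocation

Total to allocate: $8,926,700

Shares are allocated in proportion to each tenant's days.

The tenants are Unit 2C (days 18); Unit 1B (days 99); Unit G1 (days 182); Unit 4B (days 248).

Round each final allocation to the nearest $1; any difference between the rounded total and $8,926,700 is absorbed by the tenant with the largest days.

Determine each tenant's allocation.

Combined days = 18 + 99 + 182 + 248 = 547.
Unrounded shares: Unit 2C 293,748.81; Unit 1B 1,615,618.46; Unit G1 2,970,126.87; Unit 4B 4,047,205.85.
After rounding ($1): Unit 2C $293,749; Unit 1B $1,615,618; Unit G1 $2,970,127; Unit 4B $4,047,206. Sum = $8,926,700.
Rounded total matches; no reconciliation needed.

Unit 2C: $293,749; Unit 1B: $1,615,618; Unit G1: $2,970,127; Unit 4B: $4,047,206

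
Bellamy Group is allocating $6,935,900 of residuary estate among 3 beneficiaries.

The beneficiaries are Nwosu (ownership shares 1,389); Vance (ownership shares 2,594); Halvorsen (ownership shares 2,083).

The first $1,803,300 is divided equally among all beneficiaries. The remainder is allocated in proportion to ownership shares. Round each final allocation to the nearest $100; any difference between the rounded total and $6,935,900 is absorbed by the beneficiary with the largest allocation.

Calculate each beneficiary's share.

Equal tier: $1,803,300 ÷ 3 = $601,100 apiece.
Remainder $5,132,600 by ownership shares (total 6,066): Nwosu 1,175,268.94 → $1,175,300; Vance 2,194,850.71 → $2,194,900; Halvorsen 1,762,480.35 → $1,762,500.
Rounding difference −$100 on remainder applied to Vance.
Totals: Nwosu $601,100 + $1,175,300 = $1,776,400; Vance $601,100 + $2,194,800 = $2,795,900; Halvorsen $601,100 + $1,762,500 = $2,363,600.

Nwosu: $1,776,400; Vance: $2,795,900; Halvorsen: $2,363,600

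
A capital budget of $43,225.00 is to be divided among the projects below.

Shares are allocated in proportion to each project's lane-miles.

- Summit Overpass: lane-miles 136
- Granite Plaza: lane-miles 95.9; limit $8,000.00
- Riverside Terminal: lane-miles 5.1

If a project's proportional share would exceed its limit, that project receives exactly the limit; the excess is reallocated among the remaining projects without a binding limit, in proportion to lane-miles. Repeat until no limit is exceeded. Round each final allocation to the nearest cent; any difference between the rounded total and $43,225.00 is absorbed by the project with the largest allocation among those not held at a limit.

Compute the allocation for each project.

Total lane-miles = 237.
Proportional shares (ignoring caps): Summit Overpass 24,804.2194; Granite Plaza 17,490.6224; Riverside Terminal 930.1582.
Cap binds for Granite Plaza ($8,000.00); residual $35,225.00 reallocated over remaining lane-miles 141.1.
Shares after redistribution: Summit Overpass 33,951.8072 → $33,951.81; Riverside Terminal 1,273.1928 → $1,273.19.

Summit Overpass: $33,951.81; Granite Plaza: $8,000.00; Riverside Terminal: $1,273.19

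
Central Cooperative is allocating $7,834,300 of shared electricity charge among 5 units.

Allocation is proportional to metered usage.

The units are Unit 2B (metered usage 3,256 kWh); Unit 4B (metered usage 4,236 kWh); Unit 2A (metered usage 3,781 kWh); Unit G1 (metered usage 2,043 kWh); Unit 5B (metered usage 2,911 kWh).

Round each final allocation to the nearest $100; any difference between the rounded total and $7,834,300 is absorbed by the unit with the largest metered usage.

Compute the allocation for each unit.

Sum of metered usage: 16,227.
Unrounded shares: Unit 2B 3,256/16,227 × $7,834,300 = 1,571,977.62; Unit 4B 4,236/16,227 × $7,834,300 = 2,045,115.84; Unit 2A 3,781/16,227 × $7,834,300 = 1,825,444.52; Unit G1 2,043/16,227 × $7,834,300 = 986,348.36; Unit 5B 2,911/16,227 × $7,834,300 = 1,405,413.65.
After rounding ($100): Unit 2B $1,572,000; Unit 4B $2,045,100; Unit 2A $1,825,400; Unit G1 $986,300; Unit 5B $1,405,400. Sum = $7,834,200.
Difference $7,834,300 − $7,834,200 = +$100 applied to largest metered usage (Unit 4B): Unit 4B becomes $2,045,200.

Unit 2B: $1,572,000; Unit 4B: $2,045,200; Unit 2A: $1,825,400; Unit G1: $986,300; Unit 5B: $1,405,400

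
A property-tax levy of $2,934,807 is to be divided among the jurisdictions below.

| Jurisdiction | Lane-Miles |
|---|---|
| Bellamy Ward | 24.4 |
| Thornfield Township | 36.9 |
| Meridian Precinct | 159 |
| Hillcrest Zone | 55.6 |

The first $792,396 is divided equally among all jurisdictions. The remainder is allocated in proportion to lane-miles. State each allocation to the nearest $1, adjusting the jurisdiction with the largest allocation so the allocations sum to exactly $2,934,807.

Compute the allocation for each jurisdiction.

Bellamy Ward: $387,569 | Thornfield Township: $484,634 | Meridian Precinct: $1,432,761 | Hillcrest Zone: $629,843

$792,396 shared equally gives $198,099 per jurisdiction.
Remainder $2,142,411 by lane-miles (total 275.9): Bellamy Ward 189,470.20 → $189,470; Thornfield Township 286,534.85 → $286,535; Meridian Precinct 1,234,662.37 → $1,234,662; Hillcrest Zone 431,743.57 → $431,744.
Totals: Bellamy Ward $198,099 + $189,470 = $387,569; Thornfield Township $198,099 + $286,535 = $484,634; Meridian Precinct $198,099 + $1,234,662 = $1,432,761; Hillcrest Zone $198,099 + $431,744 = $629,843.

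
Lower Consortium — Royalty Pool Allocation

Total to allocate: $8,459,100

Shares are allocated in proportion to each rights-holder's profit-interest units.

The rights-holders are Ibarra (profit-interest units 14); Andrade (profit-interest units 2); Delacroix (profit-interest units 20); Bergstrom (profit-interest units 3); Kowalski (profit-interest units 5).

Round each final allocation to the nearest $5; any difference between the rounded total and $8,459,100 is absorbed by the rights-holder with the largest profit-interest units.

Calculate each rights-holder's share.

Ibarra: $2,691,530 · Andrade: $384,505 · Delacroix: $3,845,050 · Bergstrom: $576,755 · Kowalski: $961,260

Profit-interest units total: 44.
Pro-rata amounts: Ibarra 14/44 × $8,459,100 = 2,691,531.82; Andrade 2/44 × $8,459,100 = 384,504.55; Delacroix 20/44 × $8,459,100 = 3,845,045.45; Bergstrom 3/44 × $8,459,100 = 576,756.82; Kowalski 5/44 × $8,459,100 = 961,261.36.
After rounding ($5): Ibarra $2,691,530; Andrade $384,505; Delacroix $3,845,045; Bergstrom $576,755; Kowalski $961,260. Sum = $8,459,095.
Difference $8,459,100 − $8,459,095 = +$5 applied to largest profit-interest units (Delacroix): Delacroix becomes $3,845,050.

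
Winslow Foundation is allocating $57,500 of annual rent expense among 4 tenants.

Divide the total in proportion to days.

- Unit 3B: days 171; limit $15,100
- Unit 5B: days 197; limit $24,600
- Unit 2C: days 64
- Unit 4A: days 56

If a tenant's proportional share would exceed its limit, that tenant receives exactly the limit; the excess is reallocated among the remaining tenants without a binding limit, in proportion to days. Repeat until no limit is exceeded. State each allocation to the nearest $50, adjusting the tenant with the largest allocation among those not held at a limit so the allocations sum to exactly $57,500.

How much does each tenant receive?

Combined days = 488.
Proportional shares (ignoring caps): Unit 3B 20,148.57; Unit 5B 23,212.09; Unit 2C 7,540.98; Unit 4A 6,598.36.
Cap binds for Unit 3B ($15,100); remaining pool $42,400 reallocated over remaining days 317.
Cap binds for Unit 5B ($24,600); remaining pool $17,800 reallocated over remaining days 120.
Redistributed shares: Unit 2C 9,493.33 → $9,500; Unit 4A 8,306.67 → $8,300.

Unit 3B: $15,100 | Unit 5B: $24,600 | Unit 2C: $9,500 | Unit 4A: $8,300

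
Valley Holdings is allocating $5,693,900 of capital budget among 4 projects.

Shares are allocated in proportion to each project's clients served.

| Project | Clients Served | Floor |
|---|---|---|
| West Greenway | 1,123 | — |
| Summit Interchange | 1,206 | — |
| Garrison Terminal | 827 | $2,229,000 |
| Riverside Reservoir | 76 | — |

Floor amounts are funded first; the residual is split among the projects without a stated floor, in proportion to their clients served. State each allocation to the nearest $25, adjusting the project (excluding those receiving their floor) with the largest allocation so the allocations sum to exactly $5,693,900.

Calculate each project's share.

Fund the minimums — Garrison Terminal $2,229,000. Balance $3,464,900.
Balance split over remaining clients served 2,405: West Greenway 1,617,913.80 → $1,617,925; Summit Interchange 1,737,492.47 → $1,737,500; Riverside Reservoir 109,493.72 → $109,500.
Rounding difference −$25 applied to Summit Interchange → $1,737,475.

West Greenway: $1,617,925 · Summit Interchange: $1,737,475 · Garrison Terminal: $2,229,000 · Riverside Reservoir: $109,500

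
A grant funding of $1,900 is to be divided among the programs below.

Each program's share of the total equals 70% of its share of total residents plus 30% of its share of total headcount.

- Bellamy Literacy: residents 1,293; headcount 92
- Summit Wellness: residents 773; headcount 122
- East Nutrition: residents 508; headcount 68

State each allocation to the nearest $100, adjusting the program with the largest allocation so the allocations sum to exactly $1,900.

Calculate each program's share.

Totals — residents 2,574, headcount 282.
Blended shares (70% residents + 30% headcount): Bellamy Literacy 0.4495; Summit Wellness 0.3400; East Nutrition 0.2105.
Pro-rata amounts: Bellamy Literacy 854.06; Summit Wellness 646.01; East Nutrition 399.93.
At nearest $100: Bellamy Literacy $900; Summit Wellness $600; East Nutrition $400. Sum = $1,900.
Rounded total matches; no reconciliation needed.

Bellamy Literacy: $900; Summit Wellness: $600; East Nutrition: $400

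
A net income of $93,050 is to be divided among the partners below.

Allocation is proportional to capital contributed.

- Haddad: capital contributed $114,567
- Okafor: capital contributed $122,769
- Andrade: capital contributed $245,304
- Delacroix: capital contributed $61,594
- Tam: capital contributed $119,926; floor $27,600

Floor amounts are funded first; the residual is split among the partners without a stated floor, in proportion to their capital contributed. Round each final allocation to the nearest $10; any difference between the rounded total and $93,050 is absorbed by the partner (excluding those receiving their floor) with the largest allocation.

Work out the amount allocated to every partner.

Guaranteed amounts: Tam $27,600. Residual $65,450.
Residual split over remaining capital contributed 544,234: Haddad 13,777.92 → $13,780; Okafor 14,764.29 → $14,760; Andrade 29,500.45 → $29,500; Delacroix 7,407.34 → $7,410.

Haddad: $13,780 · Okafor: $14,760 · Andrade: $29,500 · Delacroix: $7,410 · Tam: $27,600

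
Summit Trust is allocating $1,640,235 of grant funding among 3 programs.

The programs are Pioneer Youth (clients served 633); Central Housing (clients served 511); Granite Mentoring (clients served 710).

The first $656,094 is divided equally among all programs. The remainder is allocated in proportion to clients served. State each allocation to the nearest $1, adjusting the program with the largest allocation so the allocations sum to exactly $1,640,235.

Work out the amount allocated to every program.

$656,094 shared equally gives $218,698 per program.
Remainder $984,141 by clients served (total 1,854): Pioneer Youth 336,009.31 → $336,009; Central Housing 271,249.22 → $271,249; Granite Mentoring 376,882.48 → $376,882.
Rounding difference +$1 on remainder applied to Granite Mentoring.
Totals: Pioneer Youth $218,698 + $336,009 = $554,707; Central Housing $218,698 + $271,249 = $489,947; Granite Mentoring $218,698 + $376,883 = $595,581.

Pioneer Youth: $554,707; Central Housing: $489,947; Granite Mentoring: $595,581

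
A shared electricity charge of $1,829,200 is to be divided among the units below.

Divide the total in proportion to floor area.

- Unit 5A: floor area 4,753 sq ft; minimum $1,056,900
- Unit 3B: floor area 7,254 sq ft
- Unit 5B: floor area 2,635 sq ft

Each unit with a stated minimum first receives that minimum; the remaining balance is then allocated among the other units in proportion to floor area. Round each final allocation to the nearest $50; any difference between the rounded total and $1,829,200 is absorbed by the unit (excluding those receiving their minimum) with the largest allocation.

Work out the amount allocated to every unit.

Unit 5A: $1,056,900 · Unit 3B: $566,500 · Unit 5B: $205,800

Minimums first: Unit 5A $1,056,900. Residual $772,300.
Residual split over remaining floor area 9,889: Unit 3B 566,514.73 → $566,500; Unit 5B 205,785.27 → $205,800.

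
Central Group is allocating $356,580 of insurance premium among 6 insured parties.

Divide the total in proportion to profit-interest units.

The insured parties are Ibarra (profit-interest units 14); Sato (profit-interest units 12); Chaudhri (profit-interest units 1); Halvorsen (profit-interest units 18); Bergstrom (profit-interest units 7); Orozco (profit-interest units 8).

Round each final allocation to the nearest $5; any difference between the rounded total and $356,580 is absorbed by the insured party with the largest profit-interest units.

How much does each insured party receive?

Ibarra: $83,200 · Sato: $71,315 · Chaudhri: $5,945 · Halvorsen: $106,975 · Bergstrom: $41,600 · Orozco: $47,545

Total profit-interest units = 14 + 12 + 1 + 18 + 7 + 8 = 60.
Raw shares: Ibarra 83,202.00; Sato 71,316.00; Chaudhri 5,943.00; Halvorsen 106,974.00; Bergstrom 41,601.00; Orozco 47,544.00.
After rounding ($5): Ibarra $83,200; Sato $71,315; Chaudhri $5,945; Halvorsen $106,975; Bergstrom $41,600; Orozco $47,545. Sum = $356,580.
Sum already equals the total — no adjustment.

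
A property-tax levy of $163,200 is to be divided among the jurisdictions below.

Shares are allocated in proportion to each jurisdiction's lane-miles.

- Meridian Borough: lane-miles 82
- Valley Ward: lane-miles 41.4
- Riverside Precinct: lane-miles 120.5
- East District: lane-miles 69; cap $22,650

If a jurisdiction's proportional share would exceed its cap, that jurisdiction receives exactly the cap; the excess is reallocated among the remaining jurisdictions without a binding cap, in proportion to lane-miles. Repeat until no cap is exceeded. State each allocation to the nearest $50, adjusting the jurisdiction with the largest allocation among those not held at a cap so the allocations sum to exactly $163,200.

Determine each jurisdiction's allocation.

Meridian Borough: $47,250 | Valley Ward: $23,850 | Riverside Precinct: $69,450 | East District: $22,650

Lane-miles total: 312.9.
Proportional shares (ignoring caps): Meridian Borough 42,768.94; Valley Ward 21,593.10; Riverside Precinct 62,849.47; East District 35,988.49.
Capped: East District ($22,650); balance $140,550 reallocated over remaining lane-miles 243.9.
Shares after redistribution: Meridian Borough 47,253.38 → $47,250; Valley Ward 23,857.20 → $23,850; Riverside Precinct 69,439.42 → $69,450.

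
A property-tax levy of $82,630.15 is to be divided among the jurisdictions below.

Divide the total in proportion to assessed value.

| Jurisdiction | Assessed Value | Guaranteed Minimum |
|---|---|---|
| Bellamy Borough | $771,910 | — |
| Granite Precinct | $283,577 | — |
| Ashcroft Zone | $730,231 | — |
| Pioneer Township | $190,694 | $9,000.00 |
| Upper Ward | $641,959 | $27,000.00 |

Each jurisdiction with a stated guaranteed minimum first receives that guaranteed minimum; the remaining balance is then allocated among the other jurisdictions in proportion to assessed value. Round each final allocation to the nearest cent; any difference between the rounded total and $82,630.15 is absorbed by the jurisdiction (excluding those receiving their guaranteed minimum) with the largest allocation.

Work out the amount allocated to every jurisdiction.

Fund the minimums — Pioneer Township $9,000.00; Upper Ward $27,000.00. Balance $46,630.15.
Balance split over remaining assessed value 1,785,718: Bellamy Borough 20,156.7544 → $20,156.75; Granite Precinct 7,404.9979 → $7,405.00; Ashcroft Zone 19,068.3977 → $19,068.40.

Bellamy Borough: $20,156.75; Granite Precinct: $7,405.00; Ashcroft Zone: $19,068.40; Pioneer Township: $9,000.00; Upper Ward: $27,000.00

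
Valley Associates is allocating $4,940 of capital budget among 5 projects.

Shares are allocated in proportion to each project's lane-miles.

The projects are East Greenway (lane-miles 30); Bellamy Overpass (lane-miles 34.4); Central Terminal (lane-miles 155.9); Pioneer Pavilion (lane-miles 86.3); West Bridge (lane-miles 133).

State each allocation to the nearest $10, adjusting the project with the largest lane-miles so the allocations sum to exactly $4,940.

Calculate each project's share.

Total lane-miles = 30 + 34.4 + 155.9 + 86.3 + 133 = 439.6.
Unrounded shares: East Greenway 337.12; Bellamy Overpass 386.57; Central Terminal 1,751.92; Pioneer Pavilion 969.80; West Bridge 1,494.59.
After rounding ($10): East Greenway $340; Bellamy Overpass $390; Central Terminal $1,750; Pioneer Pavilion $970; West Bridge $1,490. Sum = $4,940.
Rounded total matches; no reconciliation needed.

East Greenway: $340 | Bellamy Overpass: $390 | Central Terminal: $1,750 | Pioneer Pavilion: $970 | West Bridge: $1,490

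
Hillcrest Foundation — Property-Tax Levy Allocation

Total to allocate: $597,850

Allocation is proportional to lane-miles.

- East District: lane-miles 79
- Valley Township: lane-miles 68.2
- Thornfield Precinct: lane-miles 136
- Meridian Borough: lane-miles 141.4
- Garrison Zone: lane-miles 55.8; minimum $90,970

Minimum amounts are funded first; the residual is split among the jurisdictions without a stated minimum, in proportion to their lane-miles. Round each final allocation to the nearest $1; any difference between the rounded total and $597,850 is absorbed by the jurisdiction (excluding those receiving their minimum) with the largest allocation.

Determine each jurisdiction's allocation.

Minimums first: Garrison Zone $90,970. Residual $506,880.
Residual split over remaining lane-miles 424.6: East District 94,308.81 → $94,309; Valley Township 81,415.96 → $81,416; Thornfield Precinct 162,354.40 → $162,354; Meridian Borough 168,800.83 → $168,801.

East District: $94,309 · Valley Township: $81,416 · Thornfield Precinct: $162,354 · Meridian Borough: $168,801 · Garrison Zone: $90,970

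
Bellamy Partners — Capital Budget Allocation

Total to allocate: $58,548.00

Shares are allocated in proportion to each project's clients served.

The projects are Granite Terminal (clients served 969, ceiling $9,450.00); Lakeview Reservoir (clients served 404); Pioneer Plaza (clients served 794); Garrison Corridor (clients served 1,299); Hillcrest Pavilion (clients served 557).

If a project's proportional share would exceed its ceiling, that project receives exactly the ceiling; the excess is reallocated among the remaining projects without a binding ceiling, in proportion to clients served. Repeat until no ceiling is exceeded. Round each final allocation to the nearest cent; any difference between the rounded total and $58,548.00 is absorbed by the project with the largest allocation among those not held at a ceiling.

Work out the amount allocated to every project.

Granite Terminal: $9,450.00 | Lakeview Reservoir: $6,494.95 | Pioneer Plaza: $12,764.84 | Garrison Corridor: $20,883.53 | Hillcrest Pavilion: $8,954.68

Sum of clients served: 4,023.
Unconstrained shares: Granite Terminal 14,102.1655; Lakeview Reservoir 5,879.5406; Pioneer Plaza 11,555.3348; Garrison Corridor 18,904.7606; Hillcrest Pavilion 8,106.1984.
Cap binds for Granite Terminal ($9,450.00); balance $49,098.00 reallocated over remaining clients served 3,054.
Shares after redistribution: Lakeview Reservoir 6,494.9548 → $6,494.95; Pioneer Plaza 12,764.8369 → $12,764.84; Garrison Corridor 20,883.5305 → $20,883.53; Hillcrest Pavilion 8,954.6778 → $8,954.68.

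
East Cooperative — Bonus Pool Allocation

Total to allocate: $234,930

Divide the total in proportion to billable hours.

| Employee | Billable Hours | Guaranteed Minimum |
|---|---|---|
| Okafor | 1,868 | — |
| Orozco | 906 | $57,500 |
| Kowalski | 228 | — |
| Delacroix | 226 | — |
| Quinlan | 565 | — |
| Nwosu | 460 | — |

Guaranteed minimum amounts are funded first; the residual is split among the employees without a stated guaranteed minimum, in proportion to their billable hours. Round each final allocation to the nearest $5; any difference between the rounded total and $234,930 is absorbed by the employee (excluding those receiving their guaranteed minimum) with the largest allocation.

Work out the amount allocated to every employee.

Fund the minimums — Orozco $57,500. Residual $177,430.
Residual split over remaining billable hours 3,347: Okafor 99,025.77 → $99,025; Kowalski 12,086.66 → $12,085; Delacroix 11,980.63 → $11,980; Quinlan 29,951.58 → $29,950; Nwosu 24,385.36 → $24,385.
Rounding difference +$5 applied to Okafor → $99,030.

Okafor: $99,030; Orozco: $57,500; Kowalski: $12,085; Delacroix: $11,980; Quinlan: $29,950; Nwosu: $24,385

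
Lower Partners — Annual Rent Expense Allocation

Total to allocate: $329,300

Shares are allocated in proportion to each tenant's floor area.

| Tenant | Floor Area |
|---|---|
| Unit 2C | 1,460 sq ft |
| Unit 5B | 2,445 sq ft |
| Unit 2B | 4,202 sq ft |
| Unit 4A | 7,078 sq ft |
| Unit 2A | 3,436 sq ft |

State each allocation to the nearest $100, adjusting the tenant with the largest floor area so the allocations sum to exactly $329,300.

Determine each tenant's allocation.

Floor area total: 1,460 + 2,445 + 4,202 + 7,078 + 3,436 = 18,621.
Proportional shares: Unit 2C 25,819.13; Unit 5B 43,238.20; Unit 2B 74,309.58; Unit 4A 125,169.72; Unit 2A 60,763.37.
At nearest $100: Unit 2C $25,800; Unit 5B $43,200; Unit 2B $74,300; Unit 4A $125,200; Unit 2A $60,800. Sum = $329,300.
No rounding difference to absorb.

Unit 2C: $25,800 · Unit 5B: $43,200 · Unit 2B: $74,300 · Unit 4A: $125,200 · Unit 2A: $60,800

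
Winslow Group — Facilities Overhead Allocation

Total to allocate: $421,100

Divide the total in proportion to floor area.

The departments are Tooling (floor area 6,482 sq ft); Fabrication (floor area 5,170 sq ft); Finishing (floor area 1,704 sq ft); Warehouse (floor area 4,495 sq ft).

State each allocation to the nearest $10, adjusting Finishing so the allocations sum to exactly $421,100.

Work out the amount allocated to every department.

Combined floor area = 17,851.
Proportional shares: Tooling 6,482/17,851 × $421,100 = 152,908.53; Fabrication 5,170/17,851 × $421,100 = 121,958.83; Finishing 1,704/17,851 × $421,100 = 40,196.87; Warehouse 4,495/17,851 × $421,100 = 106,035.77.
Rounded to nearest $10: Tooling $152,910; Fabrication $121,960; Finishing $40,200; Warehouse $106,040. Sum = $421,110.
Difference $421,100 − $421,110 = −$10 applied to Finishing: Finishing becomes $40,190.

Tooling: $152,910 | Fabrication: $121,960 | Finishing: $40,190 | Warehouse: $106,040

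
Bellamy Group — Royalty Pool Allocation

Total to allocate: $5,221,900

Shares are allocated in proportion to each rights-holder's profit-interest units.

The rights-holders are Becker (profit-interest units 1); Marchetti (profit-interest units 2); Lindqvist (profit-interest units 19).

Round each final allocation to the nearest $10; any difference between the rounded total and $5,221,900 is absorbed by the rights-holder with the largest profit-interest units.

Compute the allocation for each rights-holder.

Becker: $237,360 · Marchetti: $474,720 · Lindqvist: $4,509,820

Combined profit-interest units = 1 + 2 + 19 = 22.
Proportional shares: Becker 237,359.09; Marchetti 474,718.18; Lindqvist 4,509,822.73.
After rounding ($10): Becker $237,360; Marchetti $474,720; Lindqvist $4,509,820. Sum = $5,221,900.
Sum already equals the total — no adjustment.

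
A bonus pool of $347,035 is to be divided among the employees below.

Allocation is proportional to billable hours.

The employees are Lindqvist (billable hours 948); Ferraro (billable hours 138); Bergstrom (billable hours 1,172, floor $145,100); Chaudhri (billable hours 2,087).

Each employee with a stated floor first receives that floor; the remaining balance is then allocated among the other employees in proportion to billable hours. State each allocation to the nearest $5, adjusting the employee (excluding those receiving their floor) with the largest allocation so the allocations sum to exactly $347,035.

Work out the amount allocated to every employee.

Guaranteed amounts: Bergstrom $145,100. Remaining pool $201,935.
Remaining pool split over remaining billable hours 3,173: Lindqvist 60,332.30 → $60,330; Ferraro 8,782.55 → $8,785; Chaudhri 132,820.15 → $132,820.

Lindqvist: $60,330 | Ferraro: $8,785 | Bergstrom: $145,100 | Chaudhri: $132,820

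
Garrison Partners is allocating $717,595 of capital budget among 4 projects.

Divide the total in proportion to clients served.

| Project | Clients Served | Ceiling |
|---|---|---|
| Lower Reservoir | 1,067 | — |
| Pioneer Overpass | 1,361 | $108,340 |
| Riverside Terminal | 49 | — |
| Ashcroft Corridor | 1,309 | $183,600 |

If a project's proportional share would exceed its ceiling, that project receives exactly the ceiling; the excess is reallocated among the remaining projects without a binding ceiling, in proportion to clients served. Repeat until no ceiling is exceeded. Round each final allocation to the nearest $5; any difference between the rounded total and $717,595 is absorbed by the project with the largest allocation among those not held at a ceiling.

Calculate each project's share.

Sum of clients served: 3,786.
Unconstrained shares: Lower Reservoir 202,238.21; Pioneer Overpass 257,962.70; Riverside Terminal 9,287.42; Ashcroft Corridor 248,106.67.
Held at cap: Pioneer Overpass ($108,340), Ashcroft Corridor ($183,600); remaining pool $425,655 reallocated over remaining clients served 1,116.
Shares after redistribution: Lower Reservoir 406,965.85 → $406,965; Riverside Terminal 18,689.15 → $18,690.

Lower Reservoir: $406,965 · Pioneer Overpass: $108,340 · Riverside Terminal: $18,690 · Ashcroft Corridor: $183,600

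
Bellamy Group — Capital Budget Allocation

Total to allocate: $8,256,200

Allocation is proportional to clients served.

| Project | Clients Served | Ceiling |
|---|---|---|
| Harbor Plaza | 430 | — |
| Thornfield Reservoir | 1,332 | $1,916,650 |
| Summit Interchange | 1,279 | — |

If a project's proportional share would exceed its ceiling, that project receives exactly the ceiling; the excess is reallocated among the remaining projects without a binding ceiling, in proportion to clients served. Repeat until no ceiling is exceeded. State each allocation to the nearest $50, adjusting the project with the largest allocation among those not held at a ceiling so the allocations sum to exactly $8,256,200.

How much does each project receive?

Harbor Plaza: $1,595,100; Thornfield Reservoir: $1,916,650; Summit Interchange: $4,744,450

Clients served total: 3,041.
Pro-rata shares before constraints: Harbor Plaza 1,167,433.74; Thornfield Reservoir 3,616,329.63; Summit Interchange 3,472,436.63.
Held at cap: Thornfield Reservoir ($1,916,650); residual $6,339,550 reallocated over remaining clients served 1,709.
Redistributed shares: Harbor Plaza 1,595,088.65 → $1,595,100; Summit Interchange 4,744,461.35 → $4,744,450.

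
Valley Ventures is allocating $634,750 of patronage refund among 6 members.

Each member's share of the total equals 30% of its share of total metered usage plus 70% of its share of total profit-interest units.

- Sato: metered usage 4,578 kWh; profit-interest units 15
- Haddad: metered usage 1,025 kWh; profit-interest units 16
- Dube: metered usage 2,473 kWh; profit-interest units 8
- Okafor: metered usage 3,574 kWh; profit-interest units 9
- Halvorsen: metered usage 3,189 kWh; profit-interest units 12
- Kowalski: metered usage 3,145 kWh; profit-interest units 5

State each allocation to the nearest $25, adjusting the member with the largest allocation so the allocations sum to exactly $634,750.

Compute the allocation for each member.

Totals — metered usage 17,984, profit-interest units 65.
Combined weights (30% metered usage + 70% profit-interest units): Sato 0.2379; Haddad 0.1894; Dube 0.1274; Okafor 0.1565; Halvorsen 0.1824; Kowalski 0.1063.
Proportional shares: Sato 151,011.05; Haddad 120,225.60; Dube 80,871.71; Okafor 99,365.50; Halvorsen 115,796.21; Kowalski 67,479.93.
At nearest $25: Sato $151,000; Haddad $120,225; Dube $80,875; Okafor $99,375; Halvorsen $115,800; Kowalski $67,475. Sum = $634,750.
No rounding difference to absorb.

Sato: $151,000 · Haddad: $120,225 · Dube: $80,875 · Okafor: $99,375 · Halvorsen: $115,800 · Kowalski: $67,475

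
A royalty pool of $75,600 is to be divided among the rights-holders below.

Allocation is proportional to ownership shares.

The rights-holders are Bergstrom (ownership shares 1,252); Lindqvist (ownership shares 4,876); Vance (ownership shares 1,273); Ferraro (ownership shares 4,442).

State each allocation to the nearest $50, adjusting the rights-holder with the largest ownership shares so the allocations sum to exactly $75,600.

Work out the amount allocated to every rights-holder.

Bergstrom: $8,000 · Lindqvist: $31,100 · Vance: $8,150 · Ferraro: $28,350

Total ownership shares = 11,843.
Pro-rata amounts: Bergstrom 1,252/11,843 × $75,600 = 7,992.16; Lindqvist 4,876/11,843 × $75,600 = 31,126.03; Vance 1,273/11,843 × $75,600 = 8,126.22; Ferraro 4,442/11,843 × $75,600 = 28,355.59.
At nearest $50: Bergstrom $8,000; Lindqvist $31,150; Vance $8,150; Ferraro $28,350. Sum = $75,650.
Difference $75,600 − $75,650 = −$50 applied to largest ownership shares (Lindqvist): Lindqvist becomes $31,100.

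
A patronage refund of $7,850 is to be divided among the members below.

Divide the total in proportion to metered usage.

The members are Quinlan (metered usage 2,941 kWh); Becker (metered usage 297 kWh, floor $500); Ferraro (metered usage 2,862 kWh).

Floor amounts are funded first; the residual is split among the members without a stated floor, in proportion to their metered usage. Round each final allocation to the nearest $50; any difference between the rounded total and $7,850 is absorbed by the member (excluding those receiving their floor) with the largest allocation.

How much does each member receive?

Quinlan: $3,750; Becker: $500; Ferraro: $3,600

Guaranteed amounts: Becker $500. Residual $7,350.
Residual split over remaining metered usage 5,803: Quinlan 3,725.03 → $3,750; Ferraro 3,624.97 → $3,600.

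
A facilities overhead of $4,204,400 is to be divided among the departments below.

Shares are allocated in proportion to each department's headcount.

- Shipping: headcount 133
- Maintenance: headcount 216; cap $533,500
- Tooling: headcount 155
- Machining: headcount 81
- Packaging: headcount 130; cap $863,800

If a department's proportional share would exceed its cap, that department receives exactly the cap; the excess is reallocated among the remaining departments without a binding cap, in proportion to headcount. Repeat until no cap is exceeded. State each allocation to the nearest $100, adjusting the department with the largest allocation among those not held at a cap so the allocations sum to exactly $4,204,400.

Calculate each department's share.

Shipping: $1,011,800 | Maintenance: $533,500 | Tooling: $1,179,100 | Machining: $616,200 | Packaging: $863,800

Headcount total: 715.
Proportional shares (ignoring caps): Shipping 782,077.20; Maintenance 1,270,140.42; Tooling 911,443.36; Machining 476,302.66; Packaging 764,436.36.
Capped: Maintenance ($533,500); balance $3,670,900 reallocated over remaining headcount 499.
Capped: Packaging ($863,800); balance $2,807,100 reallocated over remaining headcount 369.
Redistributed shares: Shipping 1,011,773.17 → $1,011,800; Tooling 1,179,134.15 → $1,179,100; Machining 616,192.68 → $616,200.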